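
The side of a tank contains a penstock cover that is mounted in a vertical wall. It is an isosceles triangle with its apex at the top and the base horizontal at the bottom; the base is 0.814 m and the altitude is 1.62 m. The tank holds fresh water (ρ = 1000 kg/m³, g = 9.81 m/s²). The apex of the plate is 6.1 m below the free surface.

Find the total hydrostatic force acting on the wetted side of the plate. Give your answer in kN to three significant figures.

γ = ρg = 1000 × 9.81 = 9810 N/m³ = 9.81 kN/m³.
With the apex up, the centroid sits 2h/3 = 2 × 1.62/3 = 1.08 m below the apex, so the centroid depth is h_c = 6.1 + 1.08 = 7.18 m.
A = ½ × 0.814 × 1.62 = 0.65934 m².
Resultant F = γ·h_c·A = 9.81 × 7.18 × 0.65934 = 46.4411 kN.

F ≈ 46.4 kN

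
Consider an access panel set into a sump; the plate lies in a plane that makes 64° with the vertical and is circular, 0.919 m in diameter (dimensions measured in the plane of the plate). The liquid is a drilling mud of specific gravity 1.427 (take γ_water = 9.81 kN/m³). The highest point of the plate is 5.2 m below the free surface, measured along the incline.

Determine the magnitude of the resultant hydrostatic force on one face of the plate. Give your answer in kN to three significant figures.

γ = 1.427 × 9.81 = 13.99887 kN/m³.
The plate makes 64° with the vertical, i.e. θ = 90° − 64° = 26° to the horizontal. Measuring y along the incline from the free-surface line, vertical depth h = y·sinθ with sinθ = 0.438371.
The centroid is at the centre, 0.4595 m below the top of the plate, so y_c = 5.2 + 0.4595 = 5.6595 m and h_c = 5.6595 × 0.438371 = 2.48096 m.
A = π(0.4595)² = 0.663317 m².
Resultant F = γ·h_c·A = 13.99887 × 2.48096 × 0.663317 = 23.0374 kN.

F ≈ 23.0 kN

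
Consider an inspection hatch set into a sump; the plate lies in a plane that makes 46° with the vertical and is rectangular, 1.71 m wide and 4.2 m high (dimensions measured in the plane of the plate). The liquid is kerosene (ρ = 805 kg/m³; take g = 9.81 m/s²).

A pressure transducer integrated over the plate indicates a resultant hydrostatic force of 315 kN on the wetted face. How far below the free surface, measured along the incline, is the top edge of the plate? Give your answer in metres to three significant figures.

γ = ρg = 805 × 9.81 / 1000 = 7.89705 kN/m³.
A = 1.71 × 4.2 = 7.182 m².
From F = γ·h_c·A, the centroid depth is h_c = 315/(7.89705 × 7.182) = 5.55393 m.
The plate makes 46° with the vertical, i.e. θ = 90° − 46° = 44° to the horizontal. Measuring y along the incline from the free-surface line, vertical depth h = y·sinθ with sinθ = 0.694658.
Along the incline, y_c = h_c/sinθ = 5.55393/0.694658 = 7.9952 m.
The centroid lies 4.2/2 = 2.1 m below the top edge, so the top edge sits at y_top = 7.9952 − 2.1 = 5.8952 m along the incline.

y_top ≈ 5.90 m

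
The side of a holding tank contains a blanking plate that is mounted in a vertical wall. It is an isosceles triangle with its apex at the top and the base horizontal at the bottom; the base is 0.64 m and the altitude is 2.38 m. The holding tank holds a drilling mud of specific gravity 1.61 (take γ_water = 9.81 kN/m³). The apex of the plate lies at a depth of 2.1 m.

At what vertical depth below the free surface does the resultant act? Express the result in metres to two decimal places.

γ = 1.61 × 9.81 = 15.7941 kN/m³.
With the apex up, the centroid sits 2h/3 = 2 × 2.38/3 = 1.58667 m below the apex, so the centroid depth is h_c = 2.1 + 1.58667 = 3.68667 m.
A = ½ × 0.64 × 2.38 = 0.7616 m².
Resultant F = γ·h_c·A = 15.7941 × 3.68667 × 0.7616 = 44.3462 kN.
I_c = b·h³/36 = 0.64 × 2.38³/36 = 0.239667 m⁴.
Centre of pressure: y_p = y_c + I_c/(y_c·A) = 3.68667 + 0.239667/(3.68667 × 0.7616) = 3.68667 + 0.0853586 = 3.77203 m along the plane.

h_p = 3.77 m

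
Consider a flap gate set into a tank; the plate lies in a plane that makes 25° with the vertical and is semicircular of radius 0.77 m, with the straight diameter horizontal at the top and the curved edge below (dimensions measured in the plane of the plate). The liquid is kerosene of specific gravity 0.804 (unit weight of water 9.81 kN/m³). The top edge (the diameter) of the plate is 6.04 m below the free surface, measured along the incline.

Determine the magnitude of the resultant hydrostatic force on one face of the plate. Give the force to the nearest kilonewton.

F ≈ 42 kN

γ = 0.804 × 9.81 = 7.88724 kN/m³.
The plate makes 25° with the vertical, i.e. θ = 90° − 25° = 65° to the horizontal. Measuring y along the incline from the free-surface line, vertical depth h = y·sinθ with sinθ = 0.906308.
The centroid of a semicircle lies 4r/(3π) = 0.326798 m from the diameter, here below the top edge, so y_c = 6.04 + 0.326798 = 6.3668 m and h_c = 6.3668 × 0.906308 = 5.77028 m.
A = πr²/2 = π × 0.77²/2 = 0.931325 m².
Resultant F = γ·h_c·A = 7.88724 × 5.77028 × 0.931325 = 42.3861 kN.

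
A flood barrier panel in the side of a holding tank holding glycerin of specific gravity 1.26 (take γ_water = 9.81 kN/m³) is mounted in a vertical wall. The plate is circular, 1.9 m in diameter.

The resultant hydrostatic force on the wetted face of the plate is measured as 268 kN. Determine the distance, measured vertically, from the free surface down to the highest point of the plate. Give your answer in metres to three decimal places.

d_top ≈ 6.697 m

γ = 1.26 × 9.81 = 12.3606 kN/m³.
A = π(0.95)² = 2.83529 m².
From F = γ·h_c·A, the centroid depth is h_c = 268/(12.3606 × 2.83529) = 7.64712 m.
The centroid is at the centre, 0.95 m below the top of the plate, so the highest point sits at h_top = 7.64712 − 0.95 = 6.69712 m below the surface.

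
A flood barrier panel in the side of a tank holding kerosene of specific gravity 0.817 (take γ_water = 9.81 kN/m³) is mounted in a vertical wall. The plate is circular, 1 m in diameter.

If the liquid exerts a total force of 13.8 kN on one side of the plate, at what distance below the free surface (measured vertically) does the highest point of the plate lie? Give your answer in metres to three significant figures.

γ = 0.817 × 9.81 = 8.01477 kN/m³.
A = π(0.5)² = 0.785398 m².
From F = γ·h_c·A, the centroid depth is h_c = 13.8/(8.01477 × 0.785398) = 2.19229 m.
The centroid is at the centre, 0.5 m below the top of the plate, so the highest point sits at h_top = 2.19229 − 0.5 = 1.69229 m below the surface.

d_top ≈ 1.69 m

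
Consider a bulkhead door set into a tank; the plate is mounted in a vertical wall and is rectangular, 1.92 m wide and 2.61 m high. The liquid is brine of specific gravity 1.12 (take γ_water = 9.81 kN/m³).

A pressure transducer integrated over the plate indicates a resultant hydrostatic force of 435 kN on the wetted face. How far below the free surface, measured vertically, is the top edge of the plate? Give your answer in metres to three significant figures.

γ = 1.12 × 9.81 = 10.9872 kN/m³.
A = 1.92 × 2.61 = 5.0112 m².
From F = γ·h_c·A, the centroid depth is h_c = 435/(10.9872 × 5.0112) = 7.90061 m.
The centroid lies 2.61/2 = 1.305 m below the top edge, so the top edge sits at h_top = 7.90061 − 1.305 = 6.59561 m below the surface.

d_top ≈ 6.60 m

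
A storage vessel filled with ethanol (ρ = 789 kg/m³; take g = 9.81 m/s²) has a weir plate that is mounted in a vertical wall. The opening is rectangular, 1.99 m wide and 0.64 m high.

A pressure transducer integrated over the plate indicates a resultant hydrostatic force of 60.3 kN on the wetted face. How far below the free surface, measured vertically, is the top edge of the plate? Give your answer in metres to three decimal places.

γ = ρg = 789 × 9.81 / 1000 = 7.74009 kN/m³.
A = 1.99 × 0.64 = 1.2736 m².
From F = γ·h_c·A, the centroid depth is h_c = 60.3/(7.74009 × 1.2736) = 6.117 m.
The centroid lies 0.64/2 = 0.32 m below the top edge, so the top edge sits at h_top = 6.117 − 0.32 = 5.797 m below the surface.

d_top ≈ 5.797 m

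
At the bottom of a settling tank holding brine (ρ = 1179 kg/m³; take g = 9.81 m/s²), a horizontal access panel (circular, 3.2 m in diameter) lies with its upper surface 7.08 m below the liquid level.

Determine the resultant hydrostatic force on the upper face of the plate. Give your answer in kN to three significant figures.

γ = ρg = 1179 × 9.81 / 1000 = 11.56599 kN/m³.
The plate is horizontal, so pressure is uniform at p = γ·h = 11.56599 × 7.08 = 81.8872 kN/m².
A = π(1.6)² = 8.04248 m².
F = p·A = 81.8872 × 8.04248 = 658.576 kN.

F ≈ 659 kN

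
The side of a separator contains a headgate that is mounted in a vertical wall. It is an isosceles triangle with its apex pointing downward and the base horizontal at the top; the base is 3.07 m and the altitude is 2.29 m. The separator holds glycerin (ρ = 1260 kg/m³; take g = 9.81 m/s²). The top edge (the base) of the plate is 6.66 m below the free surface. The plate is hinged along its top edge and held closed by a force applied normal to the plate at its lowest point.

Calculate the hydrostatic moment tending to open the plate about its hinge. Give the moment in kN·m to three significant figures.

M ≈ 259 kN·m

γ = ρg = 1260 × 9.81 / 1000 = 12.3606 kN/m³.
With the apex down, the centroid sits h/3 = 2.29/3 = 0.763333 m below the base (the top edge), so the centroid depth is h_c = 6.66 + 0.763333 = 7.42333 m.
A = ½ × 3.07 × 2.29 = 3.51515 m².
Resultant F = γ·h_c·A = 12.3606 × 7.42333 × 3.51515 = 322.539 kN.
I_c = b·h³/36 = 3.07 × 2.29³/36 = 1.0241 m⁴.
Centre of pressure: y_p = y_c + I_c/(y_c·A) = 7.42333 + 1.0241/(7.42333 × 3.51515) = 7.42333 + 0.0392464 = 7.46258 m along the plane.
The resultant acts 0.763333 + 0.0392464 = 0.802579 m (along the plate) below the hinge at the top edge, so the moment about the hinge is M = F × 0.802579 = 322.539 × 0.802579 = 258.863 kN·m.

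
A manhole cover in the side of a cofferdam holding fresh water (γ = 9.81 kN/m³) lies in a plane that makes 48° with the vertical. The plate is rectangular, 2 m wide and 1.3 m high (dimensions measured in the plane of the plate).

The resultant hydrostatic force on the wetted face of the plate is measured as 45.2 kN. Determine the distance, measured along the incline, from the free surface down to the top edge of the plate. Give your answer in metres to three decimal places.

γ = 9.81 kN/m³.
A = 2 × 1.3 = 2.6 m².
From F = γ·h_c·A, the centroid depth is h_c = 45.2/(9.81 × 2.6) = 1.77213 m.
The plate makes 48° with the vertical, i.e. θ = 90° − 48° = 42° to the horizontal. Measuring y along the incline from the free-surface line, vertical depth h = y·sinθ with sinθ = 0.669131.
Along the incline, y_c = h_c/sinθ = 1.77213/0.669131 = 2.64841 m.
The centroid lies 1.3/2 = 0.65 m below the top edge, so the top edge sits at y_top = 2.64841 − 0.65 = 1.99841 m along the incline.

y_top ≈ 1.998 m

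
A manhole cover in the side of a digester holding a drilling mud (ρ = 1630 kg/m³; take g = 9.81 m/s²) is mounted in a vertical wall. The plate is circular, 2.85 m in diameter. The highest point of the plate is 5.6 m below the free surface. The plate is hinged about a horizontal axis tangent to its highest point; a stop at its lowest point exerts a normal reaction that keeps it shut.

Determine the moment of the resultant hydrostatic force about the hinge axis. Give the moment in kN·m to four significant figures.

γ = ρg = 1630 × 9.81 / 1000 = 15.9903 kN/m³.
The centroid is at the centre, 1.425 m below the top of the plate, so the centroid depth is h_c = 5.6 + 1.425 = 7.025 m.
A = π(1.425)² = 6.3794 m².
Resultant F = γ·h_c·A = 15.9903 × 7.025 × 6.3794 = 716.61 kN.
I_c = πr⁴/4 = π × 1.425⁴/4 = 3.23854 m⁴.
Centre of pressure: y_p = y_c + I_c/(y_c·A) = 7.025 + 3.23854/(7.025 × 6.3794) = 7.025 + 0.0722642 = 7.09726 m along the plane.
The resultant acts 1.425 + 0.0722642 = 1.49726 m (along the plate) below the hinge at the top edge, so the moment about the hinge is M = F × 1.49726 = 716.61 × 1.49726 = 1072.95 kN·m.

M ≈ 1073 kN·m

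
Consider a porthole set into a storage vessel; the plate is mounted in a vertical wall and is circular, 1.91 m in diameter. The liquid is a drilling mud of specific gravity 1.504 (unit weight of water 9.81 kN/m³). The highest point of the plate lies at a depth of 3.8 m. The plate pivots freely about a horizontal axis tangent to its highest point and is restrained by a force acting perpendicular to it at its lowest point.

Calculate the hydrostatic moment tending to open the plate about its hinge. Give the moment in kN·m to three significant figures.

M ≈ 202 kN·m

γ = 1.504 × 9.81 = 14.75424 kN/m³.
The centroid is at the centre, 0.955 m below the top of the plate, so the centroid depth is h_c = 3.8 + 0.955 = 4.755 m.
A = π(0.955)² = 2.86521 m².
Resultant F = γ·h_c·A = 14.75424 × 4.755 × 2.86521 = 201.013 kN.
I_c = πr⁴/4 = π × 0.955⁴/4 = 0.653286 m⁴.
Centre of pressure: y_p = y_c + I_c/(y_c·A) = 4.755 + 0.653286/(4.755 × 2.86521) = 4.755 + 0.0479509 = 4.80295 m along the plane.
The resultant acts 0.955 + 0.0479509 = 1.00295 m (along the plate) below the hinge at the top edge, so the moment about the hinge is M = F × 1.00295 = 201.013 × 1.00295 = 201.606 kN·m.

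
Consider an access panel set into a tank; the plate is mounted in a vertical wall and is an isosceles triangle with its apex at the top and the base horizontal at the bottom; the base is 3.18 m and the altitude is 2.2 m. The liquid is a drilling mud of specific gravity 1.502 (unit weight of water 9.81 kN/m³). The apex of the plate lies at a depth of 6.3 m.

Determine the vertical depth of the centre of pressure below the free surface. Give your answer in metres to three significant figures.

γ = 1.502 × 9.81 = 14.73462 kN/m³.
With the apex up, the centroid sits 2h/3 = 2 × 2.2/3 = 1.46667 m below the apex, so the centroid depth is h_c = 6.3 + 1.46667 = 7.76667 m.
A = ½ × 3.18 × 2.2 = 3.498 m².
Resultant F = γ·h_c·A = 14.73462 × 7.76667 × 3.498 = 400.307 kN.
I_c = b·h³/36 = 3.18 × 2.2³/36 = 0.940573 m⁴.
Centre of pressure: y_p = y_c + I_c/(y_c·A) = 7.76667 + 0.940573/(7.76667 × 3.498) = 7.76667 + 0.0346209 = 7.80129 m along the plane.

h_p = 7.80 m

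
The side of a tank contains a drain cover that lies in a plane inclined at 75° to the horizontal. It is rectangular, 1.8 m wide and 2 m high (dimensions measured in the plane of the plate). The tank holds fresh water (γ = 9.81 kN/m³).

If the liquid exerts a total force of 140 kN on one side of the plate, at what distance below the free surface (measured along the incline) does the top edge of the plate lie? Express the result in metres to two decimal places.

y_top ≈ 3.10 m

γ = 9.81 kN/m³.
A = 1.8 × 2 = 3.6 m².
From F = γ·h_c·A, the centroid depth is h_c = 140/(9.81 × 3.6) = 3.96421 m.
Let θ = 75° be the plate's angle to the horizontal; measure y along the incline from where the plane meets the free surface. Vertical depth h = y·sinθ with sinθ = 0.965926.
Along the incline, y_c = h_c/sinθ = 3.96421/0.965926 = 4.10405 m.
The centroid lies 2/2 = 1 m below the top edge, so the top edge sits at y_top = 4.10405 − 1 = 3.10405 m along the incline.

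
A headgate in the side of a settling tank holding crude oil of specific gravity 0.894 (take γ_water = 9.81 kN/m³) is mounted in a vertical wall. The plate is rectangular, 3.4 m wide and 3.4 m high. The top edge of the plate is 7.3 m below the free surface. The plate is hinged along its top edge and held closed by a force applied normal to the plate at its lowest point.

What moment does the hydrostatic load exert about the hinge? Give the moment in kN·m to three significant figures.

γ = 0.894 × 9.81 = 8.77014 kN/m³.
The centroid lies 3.4/2 = 1.7 m below the top edge, so the centroid depth is h_c = 7.3 + 1.7 = 9 m.
A = 3.4 × 3.4 = 11.56 m².
Resultant F = γ·h_c·A = 8.77014 × 9 × 11.56 = 912.445 kN.
I_c = b·h³/12 = 3.4 × 3.4³/12 = 11.1361 m⁴.
Centre of pressure: y_p = y_c + I_c/(y_c·A) = 9 + 11.1361/(9 × 11.56) = 9 + 0.107037 = 9.10704 m along the plane.
The resultant acts 1.7 + 0.107037 = 1.80704 m (along the plate) below the hinge at the top edge, so the moment about the hinge is M = F × 1.80704 = 912.445 × 1.80704 = 1648.82 kN·m.

M ≈ 1650 kN·m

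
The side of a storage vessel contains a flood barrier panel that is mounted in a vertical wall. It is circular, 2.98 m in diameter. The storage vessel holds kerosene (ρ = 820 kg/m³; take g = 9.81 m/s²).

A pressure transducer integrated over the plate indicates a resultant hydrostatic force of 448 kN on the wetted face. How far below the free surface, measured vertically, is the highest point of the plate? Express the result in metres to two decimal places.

γ = ρg = 820 × 9.81 / 1000 = 8.0442 kN/m³.
A = π(1.49)² = 6.97465 m².
From F = γ·h_c·A, the centroid depth is h_c = 448/(8.0442 × 6.97465) = 7.98496 m.
The centroid is at the centre, 1.49 m below the top of the plate, so the highest point sits at h_top = 7.98496 − 1.49 = 6.49496 m below the surface.

d_top ≈ 6.49 m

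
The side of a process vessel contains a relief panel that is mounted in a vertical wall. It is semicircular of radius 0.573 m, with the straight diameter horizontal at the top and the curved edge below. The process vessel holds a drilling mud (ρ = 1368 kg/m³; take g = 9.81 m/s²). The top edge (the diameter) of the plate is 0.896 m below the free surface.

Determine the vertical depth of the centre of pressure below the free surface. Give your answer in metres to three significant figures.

γ = ρg = 1368 × 9.81 / 1000 = 13.42008 kN/m³.
The centroid of a semicircle lies 4r/(3π) = 0.243189 m from the diameter, here below the top edge, so the centroid depth is h_c = 0.896 + 0.243189 = 1.13919 m.
A = πr²/2 = π × 0.573²/2 = 0.515738 m².
Resultant F = γ·h_c·A = 13.42008 × 1.13919 × 0.515738 = 7.88461 kN.
I_c = (π/8 − 8/(9π))·r⁴ = 0.109757 × 0.573⁴ = 0.0118318 m⁴.
Centre of pressure: y_p = y_c + I_c/(y_c·A) = 1.13919 + 0.0118318/(1.13919 × 0.515738) = 1.13919 + 0.0201384 = 1.15933 m along the plane.

h_p = 1.16 m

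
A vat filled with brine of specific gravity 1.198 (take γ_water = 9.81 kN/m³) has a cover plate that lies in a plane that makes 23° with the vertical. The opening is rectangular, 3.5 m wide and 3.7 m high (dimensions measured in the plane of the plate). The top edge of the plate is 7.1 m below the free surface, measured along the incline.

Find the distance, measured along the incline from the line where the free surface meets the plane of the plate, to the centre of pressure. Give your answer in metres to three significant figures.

γ = 1.198 × 9.81 = 11.75238 kN/m³.
The plate makes 23° with the vertical, i.e. θ = 90° − 23° = 67° to the horizontal. Measuring y along the incline from the free-surface line, vertical depth h = y·sinθ with sinθ = 0.920505.
The centroid lies 3.7/2 = 1.85 m below the top edge, so y_c = 7.1 + 1.85 = 8.95 m and h_c = 8.95 × 0.920505 = 8.23852 m.
A = 3.5 × 3.7 = 12.95 m².
Resultant F = γ·h_c·A = 11.75238 × 8.23852 × 12.95 = 1253.85 kN.
I_c = b·h³/12 = 3.5 × 3.7³/12 = 14.7738 m⁴.
Centre of pressure: y_p = y_c + I_c/(y_c·A) = 8.95 + 14.7738/(8.95 × 12.95) = 8.95 + 0.127467 = 9.07747 m along the plane.

y_p = 9.08 m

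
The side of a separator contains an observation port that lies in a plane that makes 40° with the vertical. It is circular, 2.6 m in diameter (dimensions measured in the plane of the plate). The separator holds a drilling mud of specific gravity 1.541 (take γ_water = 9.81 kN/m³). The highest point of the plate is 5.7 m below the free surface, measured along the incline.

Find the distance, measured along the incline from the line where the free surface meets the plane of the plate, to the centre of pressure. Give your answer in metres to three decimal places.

γ = 1.541 × 9.81 = 15.11721 kN/m³.
The plate makes 40° with the vertical, i.e. θ = 90° − 40° = 50° to the horizontal. Measuring y along the incline from the free-surface line, vertical depth h = y·sinθ with sinθ = 0.766044.
The centroid is at the centre, 1.3 m below the top of the plate, so y_c = 5.7 + 1.3 = 7 m and h_c = 7 × 0.766044 = 5.36231 m.
A = π(1.3)² = 5.30929 m².
Resultant F = γ·h_c·A = 15.11721 × 5.36231 × 5.30929 = 430.388 kN.
I_c = πr⁴/4 = π × 1.3⁴/4 = 2.24318 m⁴.
Centre of pressure: y_p = y_c + I_c/(y_c·A) = 7 + 2.24318/(7 × 5.30929) = 7 + 0.0603573 = 7.06036 m along the plane.

y_p = 7.060 m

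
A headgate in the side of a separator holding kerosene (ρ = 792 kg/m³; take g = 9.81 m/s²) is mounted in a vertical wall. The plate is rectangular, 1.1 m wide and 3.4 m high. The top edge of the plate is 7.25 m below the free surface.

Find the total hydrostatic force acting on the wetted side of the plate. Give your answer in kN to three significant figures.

γ = ρg = 792 × 9.81 / 1000 = 7.76952 kN/m³.
The centroid lies 3.4/2 = 1.7 m below the top edge, so the centroid depth is h_c = 7.25 + 1.7 = 8.95 m.
A = 1.1 × 3.4 = 3.74 m².
Resultant F = γ·h_c·A = 7.76952 × 8.95 × 3.74 = 260.069 kN.

F ≈ 260 kN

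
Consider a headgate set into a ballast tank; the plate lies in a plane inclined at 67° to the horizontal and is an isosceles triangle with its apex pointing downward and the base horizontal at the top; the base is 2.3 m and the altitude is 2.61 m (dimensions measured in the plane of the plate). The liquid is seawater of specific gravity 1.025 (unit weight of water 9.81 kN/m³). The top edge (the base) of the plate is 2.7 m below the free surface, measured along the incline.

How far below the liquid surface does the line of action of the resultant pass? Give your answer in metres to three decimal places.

γ = 1.025 × 9.81 = 10.05525 kN/m³.
Let θ = 67° be the plate's angle to the horizontal; measure y along the incline from where the plane meets the free surface. Vertical depth h = y·sinθ with sinθ = 0.920505.
With the apex down, the centroid sits h/3 = 2.61/3 = 0.87 m below the base (the top edge), so y_c = 2.7 + 0.87 = 3.57 m and h_c = 3.57 × 0.920505 = 3.2862 m.
A = ½ × 2.3 × 2.61 = 3.0015 m².
Resultant F = γ·h_c·A = 10.05525 × 3.2862 × 3.0015 = 99.1803 kN.
I_c = b·h³/36 = 2.3 × 2.61³/36 = 1.13592 m⁴.
Centre of pressure: y_p = y_c + I_c/(y_c·A) = 3.57 + 1.13592/(3.57 × 3.0015) = 3.57 + 0.106009 = 3.67601 m along the plane.
Vertically, h_p = y_p·sinθ = 3.67601 × 0.920505 = 3.38379 m.

h_p = 3.384 m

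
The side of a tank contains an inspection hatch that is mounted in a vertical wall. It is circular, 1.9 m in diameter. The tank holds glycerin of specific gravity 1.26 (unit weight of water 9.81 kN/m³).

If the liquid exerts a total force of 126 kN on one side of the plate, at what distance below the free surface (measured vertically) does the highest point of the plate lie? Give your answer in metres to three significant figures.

γ = 1.26 × 9.81 = 12.3606 kN/m³.
A = π(0.95)² = 2.83529 m².
From F = γ·h_c·A, the centroid depth is h_c = 126/(12.3606 × 2.83529) = 3.59529 m.
The centroid is at the centre, 0.95 m below the top of the plate, so the highest point sits at h_top = 3.59529 − 0.95 = 2.64529 m below the surface.

d_top ≈ 2.65 m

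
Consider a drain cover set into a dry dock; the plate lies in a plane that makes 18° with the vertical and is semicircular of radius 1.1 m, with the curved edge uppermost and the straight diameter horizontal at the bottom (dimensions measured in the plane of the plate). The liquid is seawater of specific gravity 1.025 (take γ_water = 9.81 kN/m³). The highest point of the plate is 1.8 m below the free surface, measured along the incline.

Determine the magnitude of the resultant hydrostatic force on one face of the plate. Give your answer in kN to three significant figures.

F ≈ 44.2 kN

γ = 1.025 × 9.81 = 10.05525 kN/m³.
The plate makes 18° with the vertical, i.e. θ = 90° − 18° = 72° to the horizontal. Measuring y along the incline from the free-surface line, vertical depth h = y·sinθ with sinθ = 0.951057.
The centroid lies 4r/(3π) = 0.466854 m above the diameter, so r − 4r/(3π) = 1.1 − 0.466854 = 0.633146 m below the topmost point, so y_c = 1.8 + 0.633146 = 2.43315 m and h_c = 2.43315 × 0.951057 = 2.31406 m.
A = πr²/2 = π × 1.1²/2 = 1.90066 m².
Resultant F = γ·h_c·A = 10.05525 × 2.31406 × 1.90066 = 44.2254 kN.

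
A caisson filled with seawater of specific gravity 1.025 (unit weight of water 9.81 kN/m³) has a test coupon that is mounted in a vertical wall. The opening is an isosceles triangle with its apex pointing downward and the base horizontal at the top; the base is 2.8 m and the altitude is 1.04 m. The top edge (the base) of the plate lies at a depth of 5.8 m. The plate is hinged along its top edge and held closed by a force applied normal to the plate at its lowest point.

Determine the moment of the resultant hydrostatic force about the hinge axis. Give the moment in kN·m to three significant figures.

γ = 1.025 × 9.81 = 10.05525 kN/m³.
With the apex down, the centroid sits h/3 = 1.04/3 = 0.346667 m below the base (the top edge), so the centroid depth is h_c = 5.8 + 0.346667 = 6.14667 m.
A = ½ × 2.8 × 1.04 = 1.456 m².
Resultant F = γ·h_c·A = 10.05525 × 6.14667 × 1.456 = 89.99 kN.
I_c = b·h³/36 = 2.8 × 1.04³/36 = 0.0874894 m⁴.
Centre of pressure: y_p = y_c + I_c/(y_c·A) = 6.14667 + 0.0874894/(6.14667 × 1.456) = 6.14667 + 0.00977584 = 6.15645 m along the plane.
The resultant acts 0.346667 + 0.00977584 = 0.356443 m (along the plate) below the hinge at the top edge, so the moment about the hinge is M = F × 0.356443 = 89.99 × 0.356443 = 32.0763 kN·m.

M ≈ 32.1 kN·m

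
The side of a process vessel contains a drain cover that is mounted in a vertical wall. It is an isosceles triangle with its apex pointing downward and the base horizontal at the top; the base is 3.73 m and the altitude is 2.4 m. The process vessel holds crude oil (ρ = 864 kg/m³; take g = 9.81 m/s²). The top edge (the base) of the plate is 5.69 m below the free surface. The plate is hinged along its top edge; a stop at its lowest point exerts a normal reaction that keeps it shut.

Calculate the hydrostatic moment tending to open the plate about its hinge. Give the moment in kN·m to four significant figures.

M ≈ 209.1 kN·m

γ = ρg = 864 × 9.81 / 1000 = 8.47584 kN/m³.
With the apex down, the centroid sits h/3 = 2.4/3 = 0.8 m below the base (the top edge), so the centroid depth is h_c = 5.69 + 0.8 = 6.49 m.
A = ½ × 3.73 × 2.4 = 4.476 m².
Resultant F = γ·h_c·A = 8.47584 × 6.49 × 4.476 = 246.217 kN.
I_c = b·h³/36 = 3.73 × 2.4³/36 = 1.43232 m⁴.
Centre of pressure: y_p = y_c + I_c/(y_c·A) = 6.49 + 1.43232/(6.49 × 4.476) = 6.49 + 0.0493066 = 6.53931 m along the plane.
The resultant acts 0.8 + 0.0493066 = 0.849307 m (along the plate) below the hinge at the top edge, so the moment about the hinge is M = F × 0.849307 = 246.217 × 0.849307 = 209.114 kN·m.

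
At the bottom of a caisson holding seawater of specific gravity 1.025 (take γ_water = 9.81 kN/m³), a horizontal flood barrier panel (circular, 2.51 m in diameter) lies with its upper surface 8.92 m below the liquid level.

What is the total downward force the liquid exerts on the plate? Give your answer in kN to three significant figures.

F ≈ 444 kN

γ = 1.025 × 9.81 = 10.05525 kN/m³.
The plate is horizontal, so pressure is uniform at p = γ·h = 10.05525 × 8.92 = 89.6928 kN/m².
A = π(1.255)² = 4.94809 m².
F = p·A = 89.6928 × 4.94809 = 443.808 kN.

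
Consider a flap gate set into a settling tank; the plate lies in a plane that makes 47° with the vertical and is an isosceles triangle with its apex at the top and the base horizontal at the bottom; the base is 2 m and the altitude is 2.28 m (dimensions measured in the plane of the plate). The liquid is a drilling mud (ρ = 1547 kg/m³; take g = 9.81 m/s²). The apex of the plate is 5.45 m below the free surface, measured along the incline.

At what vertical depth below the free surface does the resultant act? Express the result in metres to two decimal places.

γ = ρg = 1547 × 9.81 / 1000 = 15.17607 kN/m³.
The plate makes 47° with the vertical, i.e. θ = 90° − 47° = 43° to the horizontal. Measuring y along the incline from the free-surface line, vertical depth h = y·sinθ with sinθ = 0.681998.
With the apex up, the centroid sits 2h/3 = 2 × 2.28/3 = 1.52 m below the apex, so y_c = 5.45 + 1.52 = 6.97 m and h_c = 6.97 × 0.681998 = 4.75353 m.
A = ½ × 2 × 2.28 = 2.28 m².
Resultant F = γ·h_c·A = 15.17607 × 4.75353 × 2.28 = 164.479 kN.
I_c = b·h³/36 = 2 × 2.28³/36 = 0.658464 m⁴.
Centre of pressure: y_p = y_c + I_c/(y_c·A) = 6.97 + 0.658464/(6.97 × 2.28) = 6.97 + 0.0414347 = 7.01143 m along the plane.
Vertically, h_p = y_p·sinθ = 7.01143 × 0.681998 = 4.78178 m.

h_p = 4.78 m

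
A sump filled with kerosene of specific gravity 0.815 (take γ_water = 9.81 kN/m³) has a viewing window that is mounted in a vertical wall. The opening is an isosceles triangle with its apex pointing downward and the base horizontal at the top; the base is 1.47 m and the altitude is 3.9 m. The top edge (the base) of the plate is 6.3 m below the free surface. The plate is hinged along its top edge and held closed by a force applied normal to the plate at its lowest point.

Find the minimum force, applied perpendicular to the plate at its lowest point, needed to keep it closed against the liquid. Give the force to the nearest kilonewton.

P ≈ 63 kN

γ = 0.815 × 9.81 = 7.99515 kN/m³.
With the apex down, the centroid sits h/3 = 3.9/3 = 1.3 m below the base (the top edge), so the centroid depth is h_c = 6.3 + 1.3 = 7.6 m.
A = ½ × 1.47 × 3.9 = 2.8665 m².
Resultant F = γ·h_c·A = 7.99515 × 7.6 × 2.8665 = 174.178 kN.
I_c = b·h³/36 = 1.47 × 3.9³/36 = 2.42219 m⁴.
Centre of pressure: y_p = y_c + I_c/(y_c·A) = 7.6 + 2.42219/(7.6 × 2.8665) = 7.6 + 0.111184 = 7.71118 m along the plane.
The resultant acts 1.3 + 0.111184 = 1.41118 m (along the plate) below the hinge at the top edge, so the moment about the hinge is M = F × 1.41118 = 174.178 × 1.41118 = 245.797 kN·m.
A normal force at the bottom, 3.9 m from the hinge, must supply this moment: P = 245.797/3.9 = 63.0249 kN.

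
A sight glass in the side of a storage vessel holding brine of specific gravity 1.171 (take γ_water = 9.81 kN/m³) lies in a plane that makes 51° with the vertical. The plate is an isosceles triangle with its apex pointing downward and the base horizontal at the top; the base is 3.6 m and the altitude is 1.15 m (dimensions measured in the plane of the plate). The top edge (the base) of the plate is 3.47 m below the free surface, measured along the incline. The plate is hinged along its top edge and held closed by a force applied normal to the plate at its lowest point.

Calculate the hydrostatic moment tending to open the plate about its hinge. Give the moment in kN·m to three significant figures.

γ = 1.171 × 9.81 = 11.48751 kN/m³.
The plate makes 51° with the vertical, i.e. θ = 90° − 51° = 39° to the horizontal. Measuring y along the incline from the free-surface line, vertical depth h = y·sinθ with sinθ = 0.629320.
With the apex down, the centroid sits h/3 = 1.15/3 = 0.383333 m below the base (the top edge), so y_c = 3.47 + 0.383333 = 3.85333 m and h_c = 3.85333 × 0.629320 = 2.42498 m.
A = ½ × 3.6 × 1.15 = 2.07 m².
Resultant F = γ·h_c·A = 11.48751 × 2.42498 × 2.07 = 57.664 kN.
I_c = b·h³/36 = 3.6 × 1.15³/36 = 0.152087 m⁴.
Centre of pressure: y_p = y_c + I_c/(y_c·A) = 3.85333 + 0.152087/(3.85333 × 2.07) = 3.85333 + 0.0190671 = 3.8724 m along the plane.
The resultant acts 0.383333 + 0.0190671 = 0.4024 m (along the plate) below the hinge at the top edge, so the moment about the hinge is M = F × 0.4024 = 57.664 × 0.4024 = 23.204 kN·m.

M ≈ 23.2 kN·m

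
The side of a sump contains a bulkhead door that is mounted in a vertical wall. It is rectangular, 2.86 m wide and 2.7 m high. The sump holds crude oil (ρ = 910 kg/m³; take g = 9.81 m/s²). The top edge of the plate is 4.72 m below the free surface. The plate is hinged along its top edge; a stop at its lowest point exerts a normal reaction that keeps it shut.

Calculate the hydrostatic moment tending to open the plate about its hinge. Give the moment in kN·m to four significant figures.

γ = ρg = 910 × 9.81 / 1000 = 8.9271 kN/m³.
The centroid lies 2.7/2 = 1.35 m below the top edge, so the centroid depth is h_c = 4.72 + 1.35 = 6.07 m.
A = 2.86 × 2.7 = 7.722 m².
Resultant F = γ·h_c·A = 8.9271 × 6.07 × 7.722 = 418.436 kN.
I_c = b·h³/12 = 2.86 × 2.7³/12 = 4.69112 m⁴.
Centre of pressure: y_p = y_c + I_c/(y_c·A) = 6.07 + 4.69112/(6.07 × 7.722) = 6.07 + 0.100082 = 6.17008 m along the plane.
The resultant acts 1.35 + 0.100082 = 1.45008 m (along the plate) below the hinge at the top edge, so the moment about the hinge is M = F × 1.45008 = 418.436 × 1.45008 = 606.766 kN·m.

M ≈ 606.8 kN·m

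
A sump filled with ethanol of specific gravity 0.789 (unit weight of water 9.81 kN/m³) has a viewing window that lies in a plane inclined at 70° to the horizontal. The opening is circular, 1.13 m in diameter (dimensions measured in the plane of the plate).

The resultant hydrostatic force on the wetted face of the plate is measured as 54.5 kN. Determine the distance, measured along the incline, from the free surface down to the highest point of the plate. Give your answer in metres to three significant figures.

γ = 0.789 × 9.81 = 7.74009 kN/m³.
A = π(0.565)² = 1.00287 m².
From F = γ·h_c·A, the centroid depth is h_c = 54.5/(7.74009 × 1.00287) = 7.02111 m.
Let θ = 70° be the plate's angle to the horizontal; measure y along the incline from where the plane meets the free surface. Vertical depth h = y·sinθ with sinθ = 0.939693.
Along the incline, y_c = h_c/sinθ = 7.02111/0.939693 = 7.47171 m.
The centroid is at the centre, 0.565 m below the top of the plate, so the highest point sits at y_top = 7.47171 − 0.565 = 6.90671 m along the incline.

y_top ≈ 6.91 m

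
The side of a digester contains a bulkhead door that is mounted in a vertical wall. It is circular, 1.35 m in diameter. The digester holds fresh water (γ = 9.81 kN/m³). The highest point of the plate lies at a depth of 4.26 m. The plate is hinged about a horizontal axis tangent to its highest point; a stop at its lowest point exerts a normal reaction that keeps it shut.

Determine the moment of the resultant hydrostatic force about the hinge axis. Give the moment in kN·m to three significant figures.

M ≈ 48.4 kN·m

γ = 9.81 kN/m³.
The centroid is at the centre, 0.675 m below the top of the plate, so the centroid depth is h_c = 4.26 + 0.675 = 4.935 m.
A = π(0.675)² = 1.43139 m².
Resultant F = γ·h_c·A = 9.81 × 4.935 × 1.43139 = 69.297 kN.
I_c = πr⁴/4 = π × 0.675⁴/4 = 0.163044 m⁴.
Centre of pressure: y_p = y_c + I_c/(y_c·A) = 4.935 + 0.163044/(4.935 × 1.43139) = 4.935 + 0.0230813 = 4.95808 m along the plane.
The resultant acts 0.675 + 0.0230813 = 0.698081 m (along the plate) below the hinge at the top edge, so the moment about the hinge is M = F × 0.698081 = 69.297 × 0.698081 = 48.3749 kN·m.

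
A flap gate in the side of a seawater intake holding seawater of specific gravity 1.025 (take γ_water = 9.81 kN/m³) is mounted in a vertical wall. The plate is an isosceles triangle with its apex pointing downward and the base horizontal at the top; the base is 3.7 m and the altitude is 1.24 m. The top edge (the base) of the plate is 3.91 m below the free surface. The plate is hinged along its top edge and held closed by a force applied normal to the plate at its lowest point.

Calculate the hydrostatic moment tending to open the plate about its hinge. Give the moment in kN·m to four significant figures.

γ = 1.025 × 9.81 = 10.05525 kN/m³.
With the apex down, the centroid sits h/3 = 1.24/3 = 0.413333 m below the base (the top edge), so the centroid depth is h_c = 3.91 + 0.413333 = 4.32333 m.
A = ½ × 3.7 × 1.24 = 2.294 m².
Resultant F = γ·h_c·A = 10.05525 × 4.32333 × 2.294 = 99.7251 kN.
I_c = b·h³/36 = 3.7 × 1.24³/36 = 0.195959 m⁴.
Centre of pressure: y_p = y_c + I_c/(y_c·A) = 4.32333 + 0.195959/(4.32333 × 2.294) = 4.32333 + 0.0197585 = 4.34309 m along the plane.
The resultant acts 0.413333 + 0.0197585 = 0.433092 m (along the plate) below the hinge at the top edge, so the moment about the hinge is M = F × 0.433092 = 99.7251 × 0.433092 = 43.1901 kN·m.

M ≈ 43.19 kN·m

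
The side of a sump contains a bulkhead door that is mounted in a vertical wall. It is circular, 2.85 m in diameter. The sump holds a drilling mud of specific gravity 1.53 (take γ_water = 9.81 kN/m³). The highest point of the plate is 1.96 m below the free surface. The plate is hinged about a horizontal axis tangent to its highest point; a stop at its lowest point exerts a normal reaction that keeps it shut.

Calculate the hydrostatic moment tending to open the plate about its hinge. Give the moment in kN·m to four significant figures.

γ = 1.53 × 9.81 = 15.0093 kN/m³.
The centroid is at the centre, 1.425 m below the top of the plate, so the centroid depth is h_c = 1.96 + 1.425 = 3.385 m.
A = π(1.425)² = 6.3794 m².
Resultant F = γ·h_c·A = 15.0093 × 3.385 × 6.3794 = 324.115 kN.
I_c = πr⁴/4 = π × 1.425⁴/4 = 3.23854 m⁴.
Centre of pressure: y_p = y_c + I_c/(y_c·A) = 3.385 + 3.23854/(3.385 × 6.3794) = 3.385 + 0.149972 = 3.53497 m along the plane.
The resultant acts 1.425 + 0.149972 = 1.57497 m (along the plate) below the hinge at the top edge, so the moment about the hinge is M = F × 1.57497 = 324.115 × 1.57497 = 510.471 kN·m.

M ≈ 510.5 kN·m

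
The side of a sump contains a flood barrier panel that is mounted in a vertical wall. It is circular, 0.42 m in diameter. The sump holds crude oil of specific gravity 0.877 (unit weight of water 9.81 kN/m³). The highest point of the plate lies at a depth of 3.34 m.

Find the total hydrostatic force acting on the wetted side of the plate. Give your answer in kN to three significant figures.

F ≈ 4.23 kN

γ = 0.877 × 9.81 = 8.60337 kN/m³.
The centroid is at the centre, 0.21 m below the top of the plate, so the centroid depth is h_c = 3.34 + 0.21 = 3.55 m.
A = π(0.21)² = 0.138544 m².
Resultant F = γ·h_c·A = 8.60337 × 3.55 × 0.138544 = 4.23141 kN.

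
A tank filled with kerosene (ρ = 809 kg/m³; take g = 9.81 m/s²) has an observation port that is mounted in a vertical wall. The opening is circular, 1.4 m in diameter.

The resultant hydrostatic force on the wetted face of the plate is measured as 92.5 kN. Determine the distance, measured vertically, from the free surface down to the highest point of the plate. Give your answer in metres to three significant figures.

γ = ρg = 809 × 9.81 / 1000 = 7.93629 kN/m³.
A = π(0.7)² = 1.53938 m².
From F = γ·h_c·A, the centroid depth is h_c = 92.5/(7.93629 × 1.53938) = 7.57144 m.
The centroid is at the centre, 0.7 m below the top of the plate, so the highest point sits at h_top = 7.57144 − 0.7 = 6.87144 m below the surface.

d_top ≈ 6.87 m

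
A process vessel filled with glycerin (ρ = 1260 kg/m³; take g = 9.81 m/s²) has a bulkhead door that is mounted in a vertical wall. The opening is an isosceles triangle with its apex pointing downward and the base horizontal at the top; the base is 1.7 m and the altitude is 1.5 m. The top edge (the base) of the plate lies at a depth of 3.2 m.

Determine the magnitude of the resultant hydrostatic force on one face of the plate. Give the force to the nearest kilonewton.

F ≈ 58 kN

γ = ρg = 1260 × 9.81 / 1000 = 12.3606 kN/m³.
With the apex down, the centroid sits h/3 = 1.5/3 = 0.5 m below the base (the top edge), so the centroid depth is h_c = 3.2 + 0.5 = 3.7 m.
A = ½ × 1.7 × 1.5 = 1.275 m².
Resultant F = γ·h_c·A = 12.3606 × 3.7 × 1.275 = 58.3111 kN.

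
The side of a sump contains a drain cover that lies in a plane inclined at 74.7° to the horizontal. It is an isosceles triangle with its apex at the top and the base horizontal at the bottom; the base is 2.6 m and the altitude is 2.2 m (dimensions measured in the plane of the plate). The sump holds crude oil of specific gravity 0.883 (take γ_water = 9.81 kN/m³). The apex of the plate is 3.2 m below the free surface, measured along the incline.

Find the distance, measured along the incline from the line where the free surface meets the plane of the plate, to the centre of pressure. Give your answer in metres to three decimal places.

y_p = 4.724 m

γ = 0.883 × 9.81 = 8.66223 kN/m³.
Let θ = 74.7° be the plate's angle to the horizontal; measure y along the incline from where the plane meets the free surface. Vertical depth h = y·sinθ with sinθ = 0.964557.
With the apex up, the centroid sits 2h/3 = 2 × 2.2/3 = 1.46667 m below the apex, so y_c = 3.2 + 1.46667 = 4.66667 m and h_c = 4.66667 × 0.964557 = 4.50127 m.
A = ½ × 2.6 × 2.2 = 2.86 m².
Resultant F = γ·h_c·A = 8.66223 × 4.50127 × 2.86 = 111.514 kN.
I_c = b·h³/36 = 2.6 × 2.2³/36 = 0.769022 m⁴.
Centre of pressure: y_p = y_c + I_c/(y_c·A) = 4.66667 + 0.769022/(4.66667 × 2.86) = 4.66667 + 0.057619 = 4.72429 m along the plane.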